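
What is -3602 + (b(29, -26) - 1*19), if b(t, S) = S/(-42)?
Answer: -76028/21 ≈ -3620.4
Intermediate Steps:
b(t, S) = -S/42 (b(t, S) = S*(-1/42) = -S/42)
-3602 + (b(29, -26) - 1*19) = -3602 + (-1/42*(-26) - 1*19) = -3602 + (13/21 - 19) = -3602 - 386/21 = -76028/21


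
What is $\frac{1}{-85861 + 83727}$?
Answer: $- \frac{1}{2134} \approx -0.0004686$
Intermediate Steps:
$\frac{1}{-85861 + 83727} = \frac{1}{-2134} = - \frac{1}{2134}$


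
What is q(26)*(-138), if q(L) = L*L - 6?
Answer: -92460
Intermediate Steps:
q(L) = -6 + L**2 (q(L) = L**2 - 6 = -6 + L**2)
q(26)*(-138) = (-6 + 26**2)*(-138) = (-6 + 676)*(-138) = 670*(-138) = -92460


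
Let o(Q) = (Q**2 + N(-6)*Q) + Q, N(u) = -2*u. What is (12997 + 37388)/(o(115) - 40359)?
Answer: -50385/25639 ≈ -1.9652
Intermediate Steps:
o(Q) = Q**2 + 13*Q (o(Q) = (Q**2 + (-2*(-6))*Q) + Q = (Q**2 + 12*Q) + Q = Q**2 + 13*Q)
(12997 + 37388)/(o(115) - 40359) = (12997 + 37388)/(115*(13 + 115) - 40359) = 50385/(115*128 - 40359) = 50385/(14720 - 40359) = 50385/(-25639) = 50385*(-1/25639) = -50385/25639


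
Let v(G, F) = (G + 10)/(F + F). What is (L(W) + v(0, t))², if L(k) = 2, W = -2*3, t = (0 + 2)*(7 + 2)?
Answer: 1681/324 ≈ 5.1883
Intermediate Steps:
t = 18 (t = 2*9 = 18)
W = -6
v(G, F) = (10 + G)/(2*F) (v(G, F) = (10 + G)/((2*F)) = (10 + G)*(1/(2*F)) = (10 + G)/(2*F))
(L(W) + v(0, t))² = (2 + (½)*(10 + 0)/18)² = (2 + (½)*(1/18)*10)² = (2 + 5/18)² = (41/18)² = 1681/324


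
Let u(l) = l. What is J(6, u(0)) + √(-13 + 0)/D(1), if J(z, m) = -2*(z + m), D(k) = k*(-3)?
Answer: -12 - I*√13/3 ≈ -12.0 - 1.2019*I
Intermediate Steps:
D(k) = -3*k
J(z, m) = -2*m - 2*z (J(z, m) = -2*(m + z) = -2*m - 2*z)
J(6, u(0)) + √(-13 + 0)/D(1) = (-2*0 - 2*6) + √(-13 + 0)/((-3*1)) = (0 - 12) + √(-13)/(-3) = -12 - I*√13/3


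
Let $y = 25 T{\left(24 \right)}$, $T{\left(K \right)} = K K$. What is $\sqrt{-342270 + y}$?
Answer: $3 i \sqrt{36430} \approx 572.6 i$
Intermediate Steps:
$T{\left(K \right)} = K^{2}$
$y = 14400$ ($y = 25 \cdot 24^{2} = 25 \cdot 576 = 14400$)
$\sqrt{-342270 + y} = \sqrt{-342270 + 14400} = \sqrt{-327870} = 3 i \sqrt{36430}$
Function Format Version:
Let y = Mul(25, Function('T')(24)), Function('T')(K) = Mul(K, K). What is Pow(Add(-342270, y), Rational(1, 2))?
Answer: Mul(3, I, Pow(36430, Rational(1, 2))) ≈ Mul(572.60, I)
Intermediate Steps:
Function('T')(K) = Pow(K, 2)
y = 14400 (y = Mul(25, Pow(24, 2)) = Mul(25, 576) = 14400)
Pow(Add(-342270, y), Rational(1, 2)) = Pow(Add(-342270, 14400), Rational(1, 2)) = Pow(-327870, Rational(1, 2)) = Mul(3, I, Pow(36430, Rational(1, 2)))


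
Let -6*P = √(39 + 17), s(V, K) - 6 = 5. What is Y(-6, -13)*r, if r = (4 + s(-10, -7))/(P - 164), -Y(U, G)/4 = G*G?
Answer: 1496664/24205 - 3042*√14/24205 ≈ 61.363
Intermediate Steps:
Y(U, G) = -4*G² (Y(U, G) = -4*G*G = -4*G²)
s(V, K) = 11 (s(V, K) = 6 + 5 = 11)
P = -√14/3 (P = -√(39 + 17)/6 = -√14/3 ≈ -1.2472)
r = 15/(-164 - √14/3) (r = (4 + 11)/(-√14/3 - 164) = 15/(-164 - √14/3) ≈ -0.090773)
Y(-6, -13)*r = (-4*(-13)²)*(-2214/24205 + 9*√14/48410) = (-4*169)*(-2214/24205 + 9*√14/48410) = -676*(-2214/24205 + 9*√14/48410) = 1496664/24205 - 3042*√14/24205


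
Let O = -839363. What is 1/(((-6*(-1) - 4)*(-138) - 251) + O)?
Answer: -1/839890 ≈ -1.1906e-6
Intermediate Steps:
1/(((-6*(-1) - 4)*(-138) - 251) + O) = 1/(((-6*(-1) - 4)*(-138) - 251) - 839363) = 1/(((6 - 4)*(-138) - 251) - 839363) = 1/((2*(-138) - 251) - 839363) = 1/((-276 - 251) - 839363) = 1/(-527 - 839363) = 1/(-839890) = -1/839890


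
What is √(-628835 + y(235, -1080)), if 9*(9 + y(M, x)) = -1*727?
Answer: I*√5660323/3 ≈ 793.05*I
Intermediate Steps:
y(M, x) = -808/9 (y(M, x) = -9 + (-1*727)/9 = -9 + (⅑)*(-727) = -9 - 727/9 = -808/9)
√(-628835 + y(235, -1080)) = √(-628835 - 808/9) = √(-5660323/9) = I*√5660323/3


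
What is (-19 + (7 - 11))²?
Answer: 529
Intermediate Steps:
(-19 + (7 - 11))² = (-19 - 4)² = (-23)² = 529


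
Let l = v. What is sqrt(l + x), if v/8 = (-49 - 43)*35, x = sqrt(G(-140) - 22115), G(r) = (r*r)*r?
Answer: sqrt(-25760 + I*sqrt(2766115)) ≈ 5.1785 + 160.58*I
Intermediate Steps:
G(r) = r**3 (G(r) = r**2*r = r**3)
x = I*sqrt(2766115) (x = sqrt((-140)**3 - 22115) = sqrt(-2744000 - 22115) = sqrt(-2766115) = I*sqrt(2766115) ≈ 1663.2*I)
v = -25760 (v = 8*((-49 - 43)*35) = 8*(-92*35) = 8*(-3220) = -25760)
l = -25760
sqrt(l + x) = sqrt(-25760 + I*sqrt(2766115))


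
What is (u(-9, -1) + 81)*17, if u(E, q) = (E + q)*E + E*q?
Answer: 3060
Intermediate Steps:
u(E, q) = E*q + E*(E + q) (u(E, q) = E*(E + q) + E*q = E*q + E*(E + q))
(u(-9, -1) + 81)*17 = (-9*(-9 + 2*(-1)) + 81)*17 = (-9*(-9 - 2) + 81)*17 = (-9*(-11) + 81)*17 = (99 + 81)*17 = 180*17 = 3060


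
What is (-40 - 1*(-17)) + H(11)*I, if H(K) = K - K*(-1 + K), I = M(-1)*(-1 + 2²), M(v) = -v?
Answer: -320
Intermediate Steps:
I = 3 (I = (-1*(-1))*(-1 + 2²) = 1*(-1 + 4) = 1*3 = 3)
H(K) = K - K*(-1 + K)
(-40 - 1*(-17)) + H(11)*I = (-40 - 1*(-17)) + (11*(2 - 1*11))*3 = (-40 + 17) + (11*(2 - 11))*3 = -23 + (11*(-9))*3 = -23 - 99*3 = -23 - 297 = -320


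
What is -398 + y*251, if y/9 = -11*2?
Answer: -50096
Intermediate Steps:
y = -198 (y = 9*(-11*2) = 9*(-22) = -198)
-398 + y*251 = -398 - 198*251 = -398 - 49698 = -50096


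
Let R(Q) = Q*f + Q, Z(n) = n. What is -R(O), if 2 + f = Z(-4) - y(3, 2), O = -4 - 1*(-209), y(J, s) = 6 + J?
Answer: 2870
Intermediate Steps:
O = 205 (O = -4 + 209 = 205)
f = -15 (f = -2 + (-4 - (6 + 3)) = -2 + (-4 - 1*9) = -2 + (-4 - 9) = -2 - 13 = -15)
R(Q) = -14*Q (R(Q) = Q*(-15) + Q = -15*Q + Q = -14*Q)
-R(O) = -(-14)*205 = -1*(-2870) = 2870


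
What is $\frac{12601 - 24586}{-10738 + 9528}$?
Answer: $\frac{2397}{242} \approx 9.905$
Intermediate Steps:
$\frac{12601 - 24586}{-10738 + 9528} = - \frac{11985}{-1210} = \left(-11985\right) \left(- \frac{1}{1210}\right) = \frac{2397}{242}$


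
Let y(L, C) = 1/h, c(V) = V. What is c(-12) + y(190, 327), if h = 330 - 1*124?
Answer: -2471/206 ≈ -11.995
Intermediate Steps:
h = 206 (h = 330 - 124 = 206)
y(L, C) = 1/206
c(-12) + y(190, 327) = -12 + 1/206 = -2471/206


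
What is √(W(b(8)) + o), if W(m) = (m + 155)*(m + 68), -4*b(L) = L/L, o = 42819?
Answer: √852853/4 ≈ 230.88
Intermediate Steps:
b(L) = -¼ (b(L) = -L/(4*L) = -¼*1 = -¼)
W(m) = (68 + m)*(155 + m) (W(m) = (155 + m)*(68 + m) = (68 + m)*(155 + m))
√(W(b(8)) + o) = √((10540 + (-¼)² + 223*(-¼)) + 42819) = √((10540 + 1/16 - 223/4) + 42819) = √(167749/16 + 42819) = √(852853/16) = √852853/4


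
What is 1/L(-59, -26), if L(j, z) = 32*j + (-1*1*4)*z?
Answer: -1/1784 ≈ -0.00056054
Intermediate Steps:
L(j, z) = -4*z + 32*j (L(j, z) = 32*j + (-1*4)*z = 32*j - 4*z = -4*z + 32*j)
1/L(-59, -26) = 1/(-4*(-26) + 32*(-59)) = 1/(104 - 1888) = 1/(-1784) = -1/1784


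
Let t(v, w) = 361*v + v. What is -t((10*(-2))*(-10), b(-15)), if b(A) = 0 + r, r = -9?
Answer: -72400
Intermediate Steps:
b(A) = -9 (b(A) = 0 - 9 = -9)
t(v, w) = 362*v
-t((10*(-2))*(-10), b(-15)) = -362*(10*(-2))*(-10) = -362*(-20*(-10)) = -362*200 = -1*72400 = -72400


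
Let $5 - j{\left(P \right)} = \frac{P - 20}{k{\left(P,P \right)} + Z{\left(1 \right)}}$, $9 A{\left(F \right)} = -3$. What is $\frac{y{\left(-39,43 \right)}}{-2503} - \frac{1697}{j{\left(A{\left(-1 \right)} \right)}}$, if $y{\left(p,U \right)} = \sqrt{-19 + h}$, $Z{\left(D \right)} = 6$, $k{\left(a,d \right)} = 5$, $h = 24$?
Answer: $- \frac{56001}{226} - \frac{\sqrt{5}}{2503} \approx -247.79$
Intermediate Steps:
$A{\left(F \right)} = - \frac{1}{3}$ ($A{\left(F \right)} = \frac{1}{9} \left(-3\right) = - \frac{1}{3}$)
$y{\left(p,U \right)} = \sqrt{5}$ ($y{\left(p,U \right)} = \sqrt{-19 + 24} = \sqrt{5}$)
$j{\left(P \right)} = \frac{75}{11} - \frac{P}{11}$ ($j{\left(P \right)} = 5 - \frac{P - 20}{5 + 6} = 5 - \frac{-20 + P}{11} = 5 - \left(-20 + P\right) \frac{1}{11} = 5 - \left(- \frac{20}{11} + \frac{P}{11}\right) = \frac{75}{11} - \frac{P}{11}$)
$\frac{y{\left(-39,43 \right)}}{-2503} - \frac{1697}{j{\left(A{\left(-1 \right)} \right)}} = \frac{\sqrt{5}}{-2503} - \frac{1697}{\frac{75}{11} - - \frac{1}{33}} = \sqrt{5} \left(- \frac{1}{2503}\right) - \frac{1697}{\frac{75}{11} + \frac{1}{33}} = - \frac{\sqrt{5}}{2503} - \frac{1697}{\frac{226}{33}} = - \frac{\sqrt{5}}{2503} - \frac{56001}{226} = - \frac{56001}{226} - \frac{\sqrt{5}}{2503}$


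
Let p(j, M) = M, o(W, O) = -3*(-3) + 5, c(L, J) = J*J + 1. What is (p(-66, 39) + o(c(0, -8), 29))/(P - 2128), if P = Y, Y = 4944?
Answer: 53/2816 ≈ 0.018821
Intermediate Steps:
c(L, J) = 1 + J² (c(L, J) = J² + 1 = 1 + J²)
o(W, O) = 14 (o(W, O) = 9 + 5 = 14)
P = 4944
(p(-66, 39) + o(c(0, -8), 29))/(P - 2128) = (39 + 14)/(4944 - 2128) = 53/2816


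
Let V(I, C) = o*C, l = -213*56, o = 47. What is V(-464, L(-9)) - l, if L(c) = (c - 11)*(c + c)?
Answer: 28848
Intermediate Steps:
L(c) = 2*c*(-11 + c) (L(c) = (-11 + c)*(2*c) = 2*c*(-11 + c))
l = -11928
V(I, C) = 47*C
V(-464, L(-9)) - l = 47*(2*(-9)*(-11 - 9)) - 1*(-11928) = 47*(2*(-9)*(-20)) + 11928 = 47*360 + 11928 = 16920 + 11928 = 28848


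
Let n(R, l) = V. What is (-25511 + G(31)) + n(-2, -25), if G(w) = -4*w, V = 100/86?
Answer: -1102255/43 ≈ -25634.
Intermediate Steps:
V = 50/43 (V = 100*(1/86) = 50/43 ≈ 1.1628)
n(R, l) = 50/43
(-25511 + G(31)) + n(-2, -25) = (-25511 - 4*31) + 50/43 = (-25511 - 124) + 50/43 = -25635 + 50/43 = -1102255/43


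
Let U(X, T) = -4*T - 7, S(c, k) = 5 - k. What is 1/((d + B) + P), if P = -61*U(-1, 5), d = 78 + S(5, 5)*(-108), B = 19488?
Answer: 1/21213 ≈ 4.7141e-5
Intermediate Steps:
U(X, T) = -7 - 4*T
d = 78 (d = 78 + (5 - 1*5)*(-108) = 78 + (5 - 5)*(-108) = 78 + 0*(-108) = 78 + 0 = 78)
P = 1647 (P = -61*(-7 - 4*5) = -61*(-7 - 20) = -61*(-27) = 1647)
1/((d + B) + P) = 1/((78 + 19488) + 1647) = 1/(19566 + 1647) = 1/21213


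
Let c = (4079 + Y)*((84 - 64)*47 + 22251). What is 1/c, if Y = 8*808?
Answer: 1/244502713 ≈ 4.0899e-9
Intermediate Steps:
Y = 6464
c = 244502713 (c = (4079 + 6464)*((84 - 64)*47 + 22251) = 10543*(20*47 + 22251) = 10543*(940 + 22251) = 10543*23191 = 244502713)
1/c = 1/244502713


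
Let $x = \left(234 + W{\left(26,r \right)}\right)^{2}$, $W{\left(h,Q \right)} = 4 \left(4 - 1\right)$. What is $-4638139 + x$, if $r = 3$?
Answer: $-4577623$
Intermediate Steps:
$W{\left(h,Q \right)} = 12$ ($W{\left(h,Q \right)} = 4 \cdot 3 = 12$)
$x = 60516$ ($x = \left(234 + 12\right)^{2} = 246^{2} = 60516$)
$-4638139 + x = -4638139 + 60516 = -4577623$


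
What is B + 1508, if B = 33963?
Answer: 35471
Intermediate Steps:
B + 1508 = 33963 + 1508 = 35471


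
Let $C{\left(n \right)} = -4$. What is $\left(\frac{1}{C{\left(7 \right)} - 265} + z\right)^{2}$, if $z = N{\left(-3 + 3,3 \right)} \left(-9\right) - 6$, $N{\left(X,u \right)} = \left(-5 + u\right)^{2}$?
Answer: $\frac{127667401}{72361} \approx 1764.3$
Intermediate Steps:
$z = -42$ ($z = \left(-5 + 3\right)^{2} \left(-9\right) - 6 = \left(-2\right)^{2} \left(-9\right) - 6 = 4 \left(-9\right) - 6 = -36 - 6 = -42$)
$\left(\frac{1}{C{\left(7 \right)} - 265} + z\right)^{2} = \left(\frac{1}{-4 - 265} - 42\right)^{2} = \left(\frac{1}{-269} - 42\right)^{2} = \left(- \frac{1}{269} - 42\right)^{2} = \left(- \frac{11299}{269}\right)^{2} = \frac{127667401}{72361}$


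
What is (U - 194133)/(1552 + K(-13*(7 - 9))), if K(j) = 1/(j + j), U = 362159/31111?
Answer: -314044099408/2510813255 ≈ -125.08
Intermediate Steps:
U = 362159/31111 (U = 362159*(1/31111) = 362159/31111 ≈ 11.641)
K(j) = 1/(2*j)
(U - 194133)/(1552 + K(-13*(7 - 9))) = (362159/31111 - 194133)/(1552 + 1/(2*((-13*(7 - 9))))) = -6039309604/(31111*(1552 + 1/(2*((-13*(-2)))))) = -6039309604/(31111*(1552 + (½)/26)) = -6039309604/(31111*(1552 + (½)*(1/26))) = -6039309604/(31111*(1552 + 1/52)) = -6039309604/(31111*80705/52) = -6039309604/31111*52/80705 = -314044099408/2510813255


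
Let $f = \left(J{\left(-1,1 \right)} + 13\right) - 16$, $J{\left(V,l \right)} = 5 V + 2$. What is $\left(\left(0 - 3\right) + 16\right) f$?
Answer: $-78$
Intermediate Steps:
$J{\left(V,l \right)} = 2 + 5 V$
$f = -6$ ($f = \left(\left(2 + 5 \left(-1\right)\right) + 13\right) - 16 = \left(\left(2 - 5\right) + 13\right) - 16 = \left(-3 + 13\right) - 16 = 10 - 16 = -6$)
$\left(\left(0 - 3\right) + 16\right) f = \left(\left(0 - 3\right) + 16\right) \left(-6\right) = \left(-3 + 16\right) \left(-6\right) = 13 \left(-6\right) = -78$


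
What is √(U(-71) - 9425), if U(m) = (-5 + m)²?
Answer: I*√3649 ≈ 60.407*I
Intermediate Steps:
√(U(-71) - 9425) = √((-5 - 71)² - 9425) = √((-76)² - 9425) = √(5776 - 9425) = √(-3649) = I*√3649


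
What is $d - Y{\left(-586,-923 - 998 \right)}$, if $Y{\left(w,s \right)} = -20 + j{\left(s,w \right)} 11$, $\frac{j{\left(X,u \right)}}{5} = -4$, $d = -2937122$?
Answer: $-2936882$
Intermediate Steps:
$j{\left(X,u \right)} = -20$ ($j{\left(X,u \right)} = 5 \left(-4\right) = -20$)
$Y{\left(w,s \right)} = -240$ ($Y{\left(w,s \right)} = -20 - 220 = -240$)
$d - Y{\left(-586,-923 - 998 \right)} = -2937122 - -240 = -2937122 + 240 = -2936882$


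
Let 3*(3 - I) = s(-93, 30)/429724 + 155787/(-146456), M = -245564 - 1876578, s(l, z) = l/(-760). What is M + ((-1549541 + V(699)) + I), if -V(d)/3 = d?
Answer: -21965097350145035257/5978887523680 ≈ -3.6738e+6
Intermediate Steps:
s(l, z) = -l/760 (s(l, z) = l*(-1/760) = -l/760)
M = -2122142
V(d) = -3*d
I = 20056600075143/5978887523680 (I = 3 - (-1/760*(-93)/429724 + 155787/(-146456))/3 = 3 - ((93/760)*(1/429724) + 155787*(-1/146456))/3 = 3 - (93/326590240 - 155787/146456)/3 = 3 - ⅓*(-6359812512309/5978887523680) = 3 + 2119937504103/5978887523680 = 20056600075143/5978887523680 ≈ 3.3546)
M + ((-1549541 + V(699)) + I) = -2122142 + ((-1549541 - 3*699) + 20056600075143/5978887523680) = -2122142 + ((-1549541 - 2097) + 20056600075143/5978887523680) = -2122142 + (-1551638 + 20056600075143/5978887523680) = -2122142 - 9277049022867712697/5978887523680 = -21965097350145035257/5978887523680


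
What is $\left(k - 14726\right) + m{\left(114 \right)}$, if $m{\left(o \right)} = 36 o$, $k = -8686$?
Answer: $-19308$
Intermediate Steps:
$\left(k - 14726\right) + m{\left(114 \right)} = \left(-8686 - 14726\right) + 36 \cdot 114 = \left(-8686 - 14726\right) + 4104 = -23412 + 4104 = -19308$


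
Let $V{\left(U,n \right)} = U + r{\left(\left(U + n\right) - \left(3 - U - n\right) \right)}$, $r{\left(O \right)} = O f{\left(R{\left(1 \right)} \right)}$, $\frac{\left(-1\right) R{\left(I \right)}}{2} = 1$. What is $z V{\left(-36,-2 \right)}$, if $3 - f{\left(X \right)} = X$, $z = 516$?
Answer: $-222396$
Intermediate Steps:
$R{\left(I \right)} = -2$ ($R{\left(I \right)} = \left(-2\right) 1 = -2$)
$f{\left(X \right)} = 3 - X$
$r{\left(O \right)} = 5 O$ ($r{\left(O \right)} = O \left(3 - -2\right) = O \left(3 + 2\right) = O 5 = 5 O$)
$V{\left(U,n \right)} = -15 + 10 n + 11 U$ ($V{\left(U,n \right)} = U + 5 \left(\left(U + n\right) - \left(3 - U - n\right)\right) = U + 5 \left(\left(U + n\right) + \left(-3 + U + n\right)\right) = U + 5 \left(-3 + 2 U + 2 n\right) = U + \left(-15 + 10 U + 10 n\right) = -15 + 10 n + 11 U$)
$z V{\left(-36,-2 \right)} = 516 \left(-15 + 10 \left(-2\right) + 11 \left(-36\right)\right) = 516 \left(-15 - 20 - 396\right) = 516 \left(-431\right) = -222396$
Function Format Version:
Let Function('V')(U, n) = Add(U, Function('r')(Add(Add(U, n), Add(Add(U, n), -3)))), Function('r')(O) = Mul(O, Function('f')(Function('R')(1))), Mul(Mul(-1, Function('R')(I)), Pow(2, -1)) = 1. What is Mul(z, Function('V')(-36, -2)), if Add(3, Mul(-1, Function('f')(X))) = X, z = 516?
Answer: -222396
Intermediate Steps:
Function('R')(I) = -2 (Function('R')(I) = Mul(-2, 1) = -2)
Function('f')(X) = Add(3, Mul(-1, X))
Function('r')(O) = Mul(5, O) (Function('r')(O) = Mul(O, Add(3, Mul(-1, -2))) = Mul(O, Add(3, 2)) = Mul(O, 5) = Mul(5, O))
Function('V')(U, n) = Add(-15, Mul(10, n), Mul(11, U)) (Function('V')(U, n) = Add(U, Mul(5, Add(Add(U, n), Add(Add(U, n), -3)))) = Add(U, Mul(5, Add(Add(U, n), Add(-3, U, n)))) = Add(U, Mul(5, Add(-3, Mul(2, U), Mul(2, n)))) = Add(U, Add(-15, Mul(10, U), Mul(10, n))) = Add(-15, Mul(10, n), Mul(11, U)))
Mul(z, Function('V')(-36, -2)) = Mul(516, Add(-15, Mul(10, -2), Mul(11, -36))) = Mul(516, Add(-15, -20, -396)) = Mul(516, -431) = -222396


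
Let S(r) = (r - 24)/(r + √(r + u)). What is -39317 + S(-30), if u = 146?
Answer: -7705727/196 + 27*√29/196 ≈ -39314.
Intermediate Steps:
S(r) = (-24 + r)/(r + √(146 + r)) (S(r) = (r - 24)/(r + √(r + 146)) = (-24 + r)/(r + √(146 + r)))
-39317 + S(-30) = -39317 + (-24 - 30)/(-30 + √(146 - 30)) = -39317 - 54/(-30 + √116) = -39317 - 54/(-30 + 2*√29)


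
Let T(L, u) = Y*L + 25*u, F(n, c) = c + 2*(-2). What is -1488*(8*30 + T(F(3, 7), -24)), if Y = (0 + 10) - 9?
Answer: 531216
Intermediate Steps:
Y = 1 (Y = 10 - 9 = 1)
F(n, c) = -4 + c (F(n, c) = c - 4 = -4 + c)
T(L, u) = L + 25*u (T(L, u) = 1*L + 25*u = L + 25*u)
-1488*(8*30 + T(F(3, 7), -24)) = -1488*(8*30 + ((-4 + 7) + 25*(-24))) = -1488*(240 + (3 - 600)) = -1488*(240 - 597) = -1488*(-357) = 531216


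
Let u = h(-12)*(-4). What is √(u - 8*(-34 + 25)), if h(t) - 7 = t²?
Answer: 2*I*√133 ≈ 23.065*I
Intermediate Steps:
h(t) = 7 + t²
u = -604 (u = (7 + (-12)²)*(-4) = (7 + 144)*(-4) = 151*(-4) = -604)
√(u - 8*(-34 + 25)) = √(-604 - 8*(-34 + 25)) = √(-604 - 8*(-9)) = √(-604 + 72) = √(-532) = 2*I*√133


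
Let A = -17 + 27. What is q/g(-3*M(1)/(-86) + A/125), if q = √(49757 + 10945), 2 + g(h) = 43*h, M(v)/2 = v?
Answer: 25*√60702/111 ≈ 55.490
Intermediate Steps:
M(v) = 2*v
A = 10
g(h) = -2 + 43*h
q = √60702 ≈ 246.38
q/g(-3*M(1)/(-86) + A/125) = √60702/(-2 + 43*(-6/(-86) + 10/125)) = √60702/(-2 + 43*(-3*2*(-1/86) + 10*(1/125))) = √60702/(-2 + 43*(-6*(-1/86) + 2/25)) = √60702/(-2 + 43*(3/43 + 2/25)) = √60702/(-2 + 43*(161/1075)) = √60702/(-2 + 161/25) = √60702/(111/25) = √60702*(25/111) = 25*√60702/111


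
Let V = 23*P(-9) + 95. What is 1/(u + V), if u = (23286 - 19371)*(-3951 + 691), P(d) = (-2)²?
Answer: -1/12762713 ≈ -7.8353e-8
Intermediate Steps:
P(d) = 4
u = -12762900 (u = 3915*(-3260) = -12762900)
V = 187 (V = 23*4 + 95 = 92 + 95 = 187)
1/(u + V) = 1/(-12762900 + 187) = 1/(-12762713) = -1/12762713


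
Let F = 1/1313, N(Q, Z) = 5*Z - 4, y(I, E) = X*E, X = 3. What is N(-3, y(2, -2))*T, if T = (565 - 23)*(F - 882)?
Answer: 21340821820/1313 ≈ 1.6253e+7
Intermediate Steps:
y(I, E) = 3*E
N(Q, Z) = -4 + 5*Z
F = 1/1313 ≈ 0.00076161
T = -627671230/1313 (T = (565 - 23)*(1/1313 - 882) = 542*(-1158065/1313) = -627671230/1313 ≈ -4.7804e+5)
N(-3, y(2, -2))*T = (-4 + 5*(3*(-2)))*(-627671230/1313) = (-4 + 5*(-6))*(-627671230/1313) = (-4 - 30)*(-627671230/1313) = -34*(-627671230/1313) = 21340821820/1313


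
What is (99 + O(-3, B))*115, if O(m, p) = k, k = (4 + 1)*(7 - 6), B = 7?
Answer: 11960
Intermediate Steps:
k = 5 (k = 5*1 = 5)
O(m, p) = 5
(99 + O(-3, B))*115 = (99 + 5)*115 = 104*115 = 11960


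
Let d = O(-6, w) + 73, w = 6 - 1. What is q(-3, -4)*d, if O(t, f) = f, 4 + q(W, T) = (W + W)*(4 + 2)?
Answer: -3120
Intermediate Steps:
w = 5
q(W, T) = -4 + 12*W (q(W, T) = -4 + (W + W)*(4 + 2) = -4 + (2*W)*6 = -4 + 12*W)
d = 78 (d = 5 + 73 = 78)
q(-3, -4)*d = (-4 + 12*(-3))*78 = (-4 - 36)*78 = -40*78 = -3120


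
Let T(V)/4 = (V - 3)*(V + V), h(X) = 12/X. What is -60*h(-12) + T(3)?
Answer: 60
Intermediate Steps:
T(V) = 8*V*(-3 + V) (T(V) = 4*((V - 3)*(V + V)) = 4*((-3 + V)*(2*V)) = 4*(2*V*(-3 + V)) = 8*V*(-3 + V))
-60*h(-12) + T(3) = -720/(-12) + 8*3*(-3 + 3) = -720*(-1)/12 + 8*3*0 = -60*(-1) + 0 = 60 + 0 = 60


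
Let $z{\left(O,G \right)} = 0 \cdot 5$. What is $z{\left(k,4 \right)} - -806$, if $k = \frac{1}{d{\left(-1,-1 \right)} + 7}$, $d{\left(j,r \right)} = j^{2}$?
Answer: $806$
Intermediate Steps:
$k = \frac{1}{8}$ ($k = \frac{1}{\left(-1\right)^{2} + 7} = \frac{1}{1 + 7} = \frac{1}{8} \approx 0.125$)
$z{\left(O,G \right)} = 0$
$z{\left(k,4 \right)} - -806 = 0 - -806 = 0 + 806 = 806$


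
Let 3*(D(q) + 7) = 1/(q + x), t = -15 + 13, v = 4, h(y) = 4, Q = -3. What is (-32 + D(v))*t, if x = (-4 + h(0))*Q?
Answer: 467/6 ≈ 77.833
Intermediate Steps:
t = -2
x = 0 (x = (-4 + 4)*(-3) = 0*(-3) = 0)
D(q) = -7 + 1/(3*q) (D(q) = -7 + 1/(3*(q + 0)) = -7 + 1/(3*q))
(-32 + D(v))*t = (-32 + (-7 + (1/3)/4))*(-2) = (-32 + (-7 + (1/3)*(1/4)))*(-2) = (-32 + (-7 + 1/12))*(-2) = (-32 - 83/12)*(-2) = -467/12*(-2) = 467/6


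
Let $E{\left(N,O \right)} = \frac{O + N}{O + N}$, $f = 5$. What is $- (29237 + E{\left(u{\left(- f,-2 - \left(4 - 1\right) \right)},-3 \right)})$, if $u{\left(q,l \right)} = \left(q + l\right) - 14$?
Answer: $-29238$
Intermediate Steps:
$u{\left(q,l \right)} = -14 + l + q$ ($u{\left(q,l \right)} = \left(l + q\right) - 14 = -14 + l + q$)
$E{\left(N,O \right)} = 1$ ($E{\left(N,O \right)} = \frac{N + O}{N + O} = 1$)
$- (29237 + E{\left(u{\left(- f,-2 - \left(4 - 1\right) \right)},-3 \right)}) = - (29237 + 1) = \left(-1\right) 29238 = -29238$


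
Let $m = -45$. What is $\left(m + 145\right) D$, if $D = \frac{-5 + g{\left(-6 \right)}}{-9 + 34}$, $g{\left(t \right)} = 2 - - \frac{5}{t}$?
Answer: $- \frac{46}{3} \approx -15.333$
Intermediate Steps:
$g{\left(t \right)} = 2 + \frac{5}{t}$
$D = - \frac{23}{150}$ ($D = \frac{-5 + \left(2 + \frac{5}{-6}\right)}{-9 + 34} = \frac{-5 + \left(2 + 5 \left(- \frac{1}{6}\right)\right)}{25} = \left(-5 + \left(2 - \frac{5}{6}\right)\right) \frac{1}{25} = \left(-5 + \frac{7}{6}\right) \frac{1}{25} = \left(- \frac{23}{6}\right) \frac{1}{25} = - \frac{23}{150} \approx -0.15333$)
$\left(m + 145\right) D = \left(-45 + 145\right) \left(- \frac{23}{150}\right) = 100 \left(- \frac{23}{150}\right) = - \frac{46}{3}$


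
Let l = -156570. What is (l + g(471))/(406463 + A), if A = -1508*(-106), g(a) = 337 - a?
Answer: -156704/566311 ≈ -0.27671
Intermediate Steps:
A = 159848
(l + g(471))/(406463 + A) = (-156570 + (337 - 1*471))/(406463 + 159848) = (-156570 + (337 - 471))/566311 = (-156570 - 134)*(1/566311) = -156704*1/566311 = -156704/566311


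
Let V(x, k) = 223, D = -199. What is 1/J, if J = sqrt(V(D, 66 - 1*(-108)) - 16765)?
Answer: -I*sqrt(1838)/5514 ≈ -0.0077751*I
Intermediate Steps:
J = 3*I*sqrt(1838) (J = sqrt(223 - 16765) = sqrt(-16542) = 3*I*sqrt(1838) ≈ 128.62*I)
1/J = 1/(3*I*sqrt(1838)) = -I*sqrt(1838)/5514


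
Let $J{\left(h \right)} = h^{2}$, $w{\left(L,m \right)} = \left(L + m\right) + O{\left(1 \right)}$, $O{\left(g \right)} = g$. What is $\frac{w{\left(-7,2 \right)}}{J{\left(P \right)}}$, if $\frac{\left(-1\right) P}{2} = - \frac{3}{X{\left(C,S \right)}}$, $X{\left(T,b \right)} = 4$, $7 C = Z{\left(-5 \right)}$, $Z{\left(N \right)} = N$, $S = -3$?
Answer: $- \frac{16}{9} \approx -1.7778$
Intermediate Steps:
$C = - \frac{5}{7}$ ($C = \frac{1}{7} \left(-5\right) = - \frac{5}{7} \approx -0.71429$)
$w{\left(L,m \right)} = 1 + L + m$ ($w{\left(L,m \right)} = \left(L + m\right) + 1 = 1 + L + m$)
$P = \frac{3}{2}$ ($P = - 2 \left(- \frac{3}{4}\right) = - 2 \left(\left(-3\right) \frac{1}{4}\right) = \left(-2\right) \left(- \frac{3}{4}\right) = \frac{3}{2} \approx 1.5$)
$\frac{w{\left(-7,2 \right)}}{J{\left(P \right)}} = \frac{1 - 7 + 2}{\left(\frac{3}{2}\right)^{2}} = - \frac{4}{\frac{9}{4}} = \left(-4\right) \frac{4}{9} = - \frac{16}{9}$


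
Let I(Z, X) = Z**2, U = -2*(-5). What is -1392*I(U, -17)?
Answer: -139200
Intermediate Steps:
U = 10
-1392*I(U, -17) = -1392*10**2 = -1392*100 = -139200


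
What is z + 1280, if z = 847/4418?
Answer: 5655887/4418 ≈ 1280.2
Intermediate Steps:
z = 847/4418 (z = 847*(1/4418) = 847/4418 ≈ 0.19172)
z + 1280 = 847/4418 + 1280 = 5655887/4418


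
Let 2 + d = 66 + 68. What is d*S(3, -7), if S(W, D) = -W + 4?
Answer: 132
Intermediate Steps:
S(W, D) = 4 - W
d = 132 (d = -2 + (66 + 68) = -2 + 134 = 132)
d*S(3, -7) = 132*(4 - 1*3) = 132*(4 - 3) = 132*1 = 132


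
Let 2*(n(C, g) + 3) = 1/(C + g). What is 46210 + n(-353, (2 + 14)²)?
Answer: 8964157/194 ≈ 46207.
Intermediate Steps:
n(C, g) = -3 + 1/(2*(C + g))
46210 + n(-353, (2 + 14)²) = 46210 + (½ - 3*(-353) - 3*(2 + 14)²)/(-353 + (2 + 14)²) = 46210 + (½ + 1059 - 3*16²)/(-353 + 16²) = 46210 + (½ + 1059 - 3*256)/(-353 + 256) = 46210 + (½ + 1059 - 768)/(-97) = 46210 - 1/97*583/2 = 46210 - 583/194 = 8964157/194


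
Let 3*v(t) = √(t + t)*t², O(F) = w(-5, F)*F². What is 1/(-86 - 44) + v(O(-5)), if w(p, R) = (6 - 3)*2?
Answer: -1/130 + 75000*√3 ≈ 1.2990e+5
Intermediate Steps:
w(p, R) = 6 (w(p, R) = 3*2 = 6)
O(F) = 6*F²
v(t) = √2*t^(5/2)/3 (v(t) = (√(t + t)*t²)/3 = (√(2*t)*t²)/3 = ((√2*√t)*t²)/3 = (√2*t^(5/2))/3 = √2*t^(5/2)/3)
1/(-86 - 44) + v(O(-5)) = 1/(-86 - 44) + √2*(6*(-5)²)^(5/2)/3 = 1/(-130) + √2*(6*25)^(5/2)/3 = -1/130 + √2*150^(5/2)/3 = -1/130 + √2*(112500*√6)/3 = -1/130 + 75000*√3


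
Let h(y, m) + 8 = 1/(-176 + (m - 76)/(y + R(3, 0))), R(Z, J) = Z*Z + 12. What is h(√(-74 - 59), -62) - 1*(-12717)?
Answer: 119587596577/9409682 - 69*I*√133/9409682 ≈ 12709.0 - 8.4567e-5*I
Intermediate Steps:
R(Z, J) = 12 + Z² (R(Z, J) = Z² + 12 = 12 + Z²)
h(y, m) = -8 + 1/(-176 + (-76 + m)/(21 + y)) (h(y, m) = -8 + 1/(-176 + (m - 76)/(y + (12 + 3²))) = -8 + 1/(-176 + (-76 + m)/(y + (12 + 9))) = -8 + 1/(-176 + (-76 + m)/(y + 21)) = -8 + 1/(-176 + (-76 + m)/(21 + y)))
h(√(-74 - 59), -62) - 1*(-12717) = (-30197 - 1409*√(-74 - 59) + 8*(-62))/(3772 - 1*(-62) + 176*√(-74 - 59)) - 1*(-12717) = (-30197 - 1409*I*√133 - 496)/(3772 + 62 + 176*√(-133)) + 12717 = (-30197 - 1409*I*√133 - 496)/(3772 + 62 + 176*(I*√133)) + 12717 = (-30197 - 1409*I*√133 - 496)/(3772 + 62 + 176*I*√133) + 12717 = (-30693 - 1409*I*√133)/(3834 + 176*I*√133) + 12717 = 12717 + (-30693 - 1409*I*√133)/(3834 + 176*I*√133)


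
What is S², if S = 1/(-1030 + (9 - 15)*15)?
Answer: 1/1254400 ≈ 7.9719e-7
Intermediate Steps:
S = -1/1120 (S = 1/(-1030 - 6*15) = 1/(-1030 - 90) = 1/(-1120) = -1/1120 ≈ -0.00089286)
S² = (-1/1120)² = 1/1254400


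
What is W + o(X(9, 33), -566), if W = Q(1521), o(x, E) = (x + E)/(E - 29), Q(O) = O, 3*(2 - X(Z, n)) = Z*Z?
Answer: 905586/595 ≈ 1522.0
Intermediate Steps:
X(Z, n) = 2 - Z²/3 (X(Z, n) = 2 - Z*Z/3 = 2 - Z²/3)
o(x, E) = (E + x)/(-29 + E)
W = 1521
W + o(X(9, 33), -566) = 1521 + (-566 + (2 - ⅓*9²))/(-29 - 566) = 1521 + (-566 + (2 - ⅓*81))/(-595) = 1521 - (-566 + (2 - 27))/595 = 1521 - (-566 - 25)/595 = 1521 - 1/595*(-591) = 1521 + 591/595 = 905586/595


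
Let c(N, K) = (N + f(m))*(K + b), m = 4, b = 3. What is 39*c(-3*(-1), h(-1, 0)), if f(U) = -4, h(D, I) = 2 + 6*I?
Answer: -195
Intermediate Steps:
c(N, K) = (-4 + N)*(3 + K) (c(N, K) = (N - 4)*(K + 3) = (-4 + N)*(3 + K))
39*c(-3*(-1), h(-1, 0)) = 39*(-12 - 4*(2 + 6*0) + 3*(-3*(-1)) + (2 + 6*0)*(-3*(-1))) = 39*(-12 - 4*(2 + 0) + 3*3 + (2 + 0)*3) = 39*(-12 - 4*2 + 9 + 2*3) = 39*(-12 - 8 + 9 + 6) = 39*(-5) = -195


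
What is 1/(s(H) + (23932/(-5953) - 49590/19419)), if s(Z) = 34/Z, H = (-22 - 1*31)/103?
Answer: -2042289757/148370950116 ≈ -0.013765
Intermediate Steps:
H = -53/103 (H = (-22 - 31)*(1/103) = -53*1/103 = -53/103 ≈ -0.51456)
1/(s(H) + (23932/(-5953) - 49590/19419)) = 1/(34/(-53/103) + (23932/(-5953) - 49590/19419)) = 1/(34*(-103/53) + (23932*(-1/5953) - 49590*1/19419)) = 1/(-3502/53 + (-23932/5953 - 16530/6473)) = 1/(-3502/53 - 253314926/38533769) = 1/(-148370950116/2042289757) = -2042289757/148370950116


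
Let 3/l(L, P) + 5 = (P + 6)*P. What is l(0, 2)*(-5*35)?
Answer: -525/11 ≈ -47.727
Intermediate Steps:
l(L, P) = 3/(-5 + P*(6 + P)) (l(L, P) = 3/(-5 + (P + 6)*P) = 3/(-5 + (6 + P)*P) = 3/(-5 + P*(6 + P)))
l(0, 2)*(-5*35) = (3/(-5 + 2² + 6*2))*(-5*35) = (3/(-5 + 4 + 12))*(-175) = (3/11)*(-175) = -525/11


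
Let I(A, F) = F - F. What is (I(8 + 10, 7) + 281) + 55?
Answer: 336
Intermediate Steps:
I(A, F) = 0
(I(8 + 10, 7) + 281) + 55 = (0 + 281) + 55 = 281 + 55 = 336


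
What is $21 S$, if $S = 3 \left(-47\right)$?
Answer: $-2961$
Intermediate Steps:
$S = -141$
$21 S = 21 \left(-141\right) = -2961$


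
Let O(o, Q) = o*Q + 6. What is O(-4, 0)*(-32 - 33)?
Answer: -390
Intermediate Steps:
O(o, Q) = 6 + Q*o (O(o, Q) = Q*o + 6 = 6 + Q*o)
O(-4, 0)*(-32 - 33) = (6 + 0*(-4))*(-32 - 33) = (6 + 0)*(-65) = 6*(-65) = -390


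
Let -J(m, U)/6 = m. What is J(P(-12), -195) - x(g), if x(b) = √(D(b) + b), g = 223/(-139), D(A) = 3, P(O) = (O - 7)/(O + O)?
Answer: -19/4 - √26966/139 ≈ -5.9314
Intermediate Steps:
P(O) = (-7 + O)/(2*O) (P(O) = (-7 + O)/((2*O)) = (-7 + O)*(1/(2*O)) = (-7 + O)/(2*O))
J(m, U) = -6*m
g = -223/139 (g = 223*(-1/139) = -223/139 ≈ -1.6043)
x(b) = √(3 + b)
J(P(-12), -195) - x(g) = -3*(-7 - 12)/(-12) - √(3 - 223/139) = -3*(-1)*(-19)/12 - √(194/139) = -6*19/24 - √26966/139 = -19/4 - √26966/139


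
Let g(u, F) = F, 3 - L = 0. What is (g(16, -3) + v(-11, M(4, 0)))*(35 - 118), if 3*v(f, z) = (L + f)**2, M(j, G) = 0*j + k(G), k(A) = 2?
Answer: -4565/3 ≈ -1521.7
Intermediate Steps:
L = 3 (L = 3 - 1*0 = 3 + 0 = 3)
M(j, G) = 2 (M(j, G) = 0*j + 2 = 0 + 2 = 2)
v(f, z) = (3 + f)**2/3
(g(16, -3) + v(-11, M(4, 0)))*(35 - 118) = (-3 + (3 - 11)**2/3)*(35 - 118) = (-3 + (1/3)*(-8)**2)*(-83) = (-3 + (1/3)*64)*(-83) = (-3 + 64/3)*(-83) = (55/3)*(-83) = -4565/3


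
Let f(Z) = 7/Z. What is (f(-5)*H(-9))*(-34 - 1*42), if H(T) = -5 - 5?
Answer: -1064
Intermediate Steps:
H(T) = -10
(f(-5)*H(-9))*(-34 - 1*42) = ((7/(-5))*(-10))*(-34 - 1*42) = ((7*(-⅕))*(-10))*(-34 - 42) = -7/5*(-10)*(-76) = 14*(-76) = -1064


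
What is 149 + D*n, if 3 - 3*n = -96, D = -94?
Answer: -2953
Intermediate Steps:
n = 33 (n = 1 - ⅓*(-96) = 1 + 32 = 33)
149 + D*n = 149 - 94*33 = 149 - 3102 = -2953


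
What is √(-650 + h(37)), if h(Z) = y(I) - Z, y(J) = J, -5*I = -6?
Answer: 3*I*√1905/5 ≈ 26.188*I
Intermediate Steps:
I = 6/5 (I = -⅕*(-6) = 6/5 ≈ 1.2000)
h(Z) = 6/5 - Z
√(-650 + h(37)) = √(-650 + (6/5 - 1*37)) = √(-650 + (6/5 - 37)) = √(-650 - 179/5) = √(-3429/5) = 3*I*√1905/5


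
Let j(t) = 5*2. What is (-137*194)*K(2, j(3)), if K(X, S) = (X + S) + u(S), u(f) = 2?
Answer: -372092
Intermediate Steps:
j(t) = 10
K(X, S) = 2 + S + X (K(X, S) = (X + S) + 2 = (S + X) + 2 = 2 + S + X)
(-137*194)*K(2, j(3)) = (-137*194)*(2 + 10 + 2) = -26578*14 = -372092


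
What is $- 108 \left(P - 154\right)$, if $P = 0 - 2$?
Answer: $16848$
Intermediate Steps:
$P = -2$ ($P = 0 - 2 = -2$)
$- 108 \left(P - 154\right) = - 108 \left(-2 - 154\right) = \left(-108\right) \left(-156\right) = 16848$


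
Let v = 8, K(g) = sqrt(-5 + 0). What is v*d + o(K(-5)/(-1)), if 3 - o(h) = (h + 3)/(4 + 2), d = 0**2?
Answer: 5/2 + I*sqrt(5)/6 ≈ 2.5 + 0.37268*I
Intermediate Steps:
K(g) = I*sqrt(5) (K(g) = sqrt(-5) = I*sqrt(5))
d = 0
o(h) = 5/2 - h/6 (o(h) = 3 - (h + 3)/(4 + 2) = 3 - (3 + h)/6 = 3 - (1/2 + h/6) = 3 + (-1/2 - h/6) = 5/2 - h/6)
v*d + o(K(-5)/(-1)) = 8*0 + (5/2 - I*sqrt(5)/(6*(-1))) = 0 + (5/2 - (-1)*I*sqrt(5)/6) = 0 + (5/2 + I*sqrt(5)/6) = 5/2 + I*sqrt(5)/6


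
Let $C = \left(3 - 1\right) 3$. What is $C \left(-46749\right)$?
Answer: $-280494$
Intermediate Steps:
$C = 6$ ($C = 2 \cdot 3 = 6$)
$C \left(-46749\right) = 6 \left(-46749\right) = -280494$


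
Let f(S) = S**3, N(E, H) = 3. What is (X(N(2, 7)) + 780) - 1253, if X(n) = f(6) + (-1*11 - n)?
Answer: -271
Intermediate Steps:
X(n) = 205 - n (X(n) = 6**3 + (-1*11 - n) = 216 + (-11 - n) = 205 - n)
(X(N(2, 7)) + 780) - 1253 = ((205 - 1*3) + 780) - 1253 = ((205 - 3) + 780) - 1253 = (202 + 780) - 1253 = 982 - 1253 = -271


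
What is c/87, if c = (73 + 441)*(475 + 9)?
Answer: 248776/87 ≈ 2859.5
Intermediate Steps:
c = 248776 (c = 514*484 = 248776)
c/87 = 248776/87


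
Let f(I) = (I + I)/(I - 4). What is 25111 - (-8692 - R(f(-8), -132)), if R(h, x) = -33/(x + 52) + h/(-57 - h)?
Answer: 94649491/2800 ≈ 33803.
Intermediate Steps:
f(I) = 2*I/(-4 + I) (f(I) = (2*I)/(-4 + I) = 2*I/(-4 + I))
R(h, x) = -33/(52 + x) + h/(-57 - h)
25111 - (-8692 - R(f(-8), -132)) = 25111 - (-8692 - (-1881 - 170*(-8)/(-4 - 8) - 1*2*(-8)/(-4 - 8)*(-132))/(2964 + 52*(2*(-8)/(-4 - 8)) + 57*(-132) + (2*(-8)/(-4 - 8))*(-132))) = 25111 - (-8692 - (-1881 - 170*(-8)/(-12) - 1*2*(-8)/(-12)*(-132))/(2964 + 52*(2*(-8)/(-12)) - 7524 + (2*(-8)/(-12))*(-132))) = 25111 - (-8692 - (-1881 - 170*(-8)*(-1)/12 - 1*2*(-8)*(-1/12)*(-132))/(2964 + 52*(2*(-8)*(-1/12)) - 7524 + (2*(-8)*(-1/12))*(-132))) = 25111 - (-8692 - (-1881 - 85*4/3 - 1*4/3*(-132))/(2964 + 52*(4/3) - 7524 + (4/3)*(-132))) = 25111 - (-8692 - (-1881 - 340/3 + 176)/(2964 + 208/3 - 7524 - 176)) = 25111 - (-8692 - (-5455)/((-14000/3)*3)) = 25111 - (-8692 - (-3)*(-5455)/(14000*3)) = 25111 - (-8692 - 1*1091/2800) = 25111 - (-8692 - 1091/2800) = 25111 - 1*(-24338691/2800) = 25111 + 24338691/2800 = 94649491/2800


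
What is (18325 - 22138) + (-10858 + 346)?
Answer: -14325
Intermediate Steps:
(18325 - 22138) + (-10858 + 346) = -3813 - 10512 = -14325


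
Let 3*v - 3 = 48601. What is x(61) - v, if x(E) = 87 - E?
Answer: -48526/3 ≈ -16175.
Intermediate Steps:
v = 48604/3 (v = 1 + (⅓)*48601 = 1 + 48601/3 = 48604/3 ≈ 16201.)
x(61) - v = (87 - 1*61) - 1*48604/3 = (87 - 61) - 48604/3 = 26 - 48604/3 = -48526/3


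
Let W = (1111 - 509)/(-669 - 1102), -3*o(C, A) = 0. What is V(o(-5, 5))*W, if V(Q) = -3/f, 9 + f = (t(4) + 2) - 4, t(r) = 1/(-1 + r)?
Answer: -387/4048 ≈ -0.095603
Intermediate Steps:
f = -32/3 (f = -9 + ((1/(-1 + 4) + 2) - 4) = -9 + ((1/3 + 2) - 4) = -9 + ((⅓ + 2) - 4) = -9 + (7/3 - 4) = -9 - 5/3 = -32/3 ≈ -10.667)
o(C, A) = 0 (o(C, A) = -⅓*0 = 0)
V(Q) = 9/32 (V(Q) = -3/(-32/3) = -3*(-3/32) = 9/32)
W = -86/253 (W = 602/(-1771) = 602*(-1/1771) = -86/253 ≈ -0.33992)
V(o(-5, 5))*W = (9/32)*(-86/253) = -387/4048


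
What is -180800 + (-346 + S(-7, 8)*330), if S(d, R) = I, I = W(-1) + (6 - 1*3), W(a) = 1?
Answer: -179826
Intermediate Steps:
I = 4 (I = 1 + (6 - 1*3) = 1 + (6 - 3) = 1 + 3 = 4)
S(d, R) = 4
-180800 + (-346 + S(-7, 8)*330) = -180800 + (-346 + 4*330) = -180800 + (-346 + 1320) = -180800 + 974 = -179826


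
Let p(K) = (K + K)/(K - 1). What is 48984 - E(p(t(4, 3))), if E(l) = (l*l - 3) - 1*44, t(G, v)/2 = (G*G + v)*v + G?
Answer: 717803335/14641 ≈ 49027.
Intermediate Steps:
t(G, v) = 2*G + 2*v*(v + G**2) (t(G, v) = 2*((G*G + v)*v + G) = 2*((G**2 + v)*v + G) = 2*((v + G**2)*v + G) = 2*(v*(v + G**2) + G) = 2*(G + v*(v + G**2)) = 2*G + 2*v*(v + G**2))
p(K) = 2*K/(-1 + K) (p(K) = (2*K)/(-1 + K) = 2*K/(-1 + K))
E(l) = -47 + l**2 (E(l) = (l**2 - 3) - 44 = (-3 + l**2) - 44 = -47 + l**2)
48984 - E(p(t(4, 3))) = 48984 - (-47 + (2*(2*4 + 2*3**2 + 2*3*4**2)/(-1 + (2*4 + 2*3**2 + 2*3*4**2)))**2) = 48984 - (-47 + (2*(8 + 2*9 + 2*3*16)/(-1 + (8 + 2*9 + 2*3*16)))**2) = 48984 - (-47 + (2*(8 + 18 + 96)/(-1 + (8 + 18 + 96)))**2) = 48984 - (-47 + (2*122/(-1 + 122))**2) = 48984 - (-47 + (2*122/121)**2) = 48984 - (-47 + (2*122*(1/121))**2) = 48984 - (-47 + (244/121)**2) = 48984 - (-47 + 59536/14641) = 48984 - 1*(-628591/14641) = 48984 + 628591/14641 = 717803335/14641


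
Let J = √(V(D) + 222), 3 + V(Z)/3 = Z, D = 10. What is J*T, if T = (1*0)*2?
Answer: 0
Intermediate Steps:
V(Z) = -9 + 3*Z
T = 0 (T = 0*2 = 0)
J = 9*√3 (J = √((-9 + 3*10) + 222) = √((-9 + 30) + 222) = √(21 + 222) = √243 = 9*√3 ≈ 15.588)
J*T = (9*√3)*0 = 0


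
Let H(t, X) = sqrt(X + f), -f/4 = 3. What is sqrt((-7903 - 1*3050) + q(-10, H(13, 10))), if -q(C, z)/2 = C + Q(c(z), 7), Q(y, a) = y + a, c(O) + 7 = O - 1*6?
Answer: sqrt(-10921 - 2*I*sqrt(2)) ≈ 0.014 - 104.5*I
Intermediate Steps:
f = -12 (f = -4*3 = -12)
c(O) = -13 + O (c(O) = -7 + (O - 1*6) = -7 + (O - 6) = -7 + (-6 + O) = -13 + O)
H(t, X) = sqrt(-12 + X) (H(t, X) = sqrt(X - 12) = sqrt(-12 + X))
Q(y, a) = a + y
q(C, z) = 12 - 2*C - 2*z (q(C, z) = -2*(C + (7 + (-13 + z))) = -2*(C + (-6 + z)) = -2*(-6 + C + z) = 12 - 2*C - 2*z)
sqrt((-7903 - 1*3050) + q(-10, H(13, 10))) = sqrt((-7903 - 1*3050) + (12 - 2*(-10) - 2*sqrt(-12 + 10))) = sqrt((-7903 - 3050) + (12 + 20 - 2*I*sqrt(2))) = sqrt(-10953 + (12 + 20 - 2*I*sqrt(2))) = sqrt(-10953 + (32 - 2*I*sqrt(2))) = sqrt(-10921 - 2*I*sqrt(2))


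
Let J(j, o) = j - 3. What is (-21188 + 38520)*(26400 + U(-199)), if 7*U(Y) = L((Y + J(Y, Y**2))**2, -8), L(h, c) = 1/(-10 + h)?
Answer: 73572301759276/160791 ≈ 4.5756e+8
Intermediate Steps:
J(j, o) = -3 + j
U(Y) = 1/(7*(-10 + (-3 + 2*Y)**2)) (U(Y) = 1/(7*(-10 + (Y + (-3 + Y))**2)) = 1/(7*(-10 + (-3 + 2*Y)**2)))
(-21188 + 38520)*(26400 + U(-199)) = (-21188 + 38520)*(26400 + 1/(7*(-10 + (-3 + 2*(-199))**2))) = 17332*(26400 + 1/(7*(-10 + (-3 - 398)**2))) = 17332*(26400 + 1/(7*(-10 + (-401)**2))) = 17332*(26400 + 1/(7*(-10 + 160801))) = 17332*(26400 + (1/7)/160791) = 17332*(26400 + (1/7)*(1/160791)) = 17332*(26400 + 1/1125537) = 17332*(29714176801/1125537) = 73572301759276/160791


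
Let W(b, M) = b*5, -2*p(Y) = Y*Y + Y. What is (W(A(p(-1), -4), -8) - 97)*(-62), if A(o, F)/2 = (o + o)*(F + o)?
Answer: 6014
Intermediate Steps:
p(Y) = -Y/2 - Y²/2 (p(Y) = -(Y*Y + Y)/2 = -(Y² + Y)/2 = -(Y + Y²)/2 = -Y/2 - Y²/2)
A(o, F) = 4*o*(F + o) (A(o, F) = 2*((o + o)*(F + o)) = 2*((2*o)*(F + o)) = 2*(2*o*(F + o)) = 4*o*(F + o))
W(b, M) = 5*b
(W(A(p(-1), -4), -8) - 97)*(-62) = (5*(4*(-½*(-1)*(1 - 1))*(-4 - ½*(-1)*(1 - 1))) - 97)*(-62) = (5*(4*(-½*(-1)*0)*(-4 - ½*(-1)*0)) - 97)*(-62) = (5*(4*0*(-4 + 0)) - 97)*(-62) = (5*(4*0*(-4)) - 97)*(-62) = (5*0 - 97)*(-62) = (0 - 97)*(-62) = -97*(-62) = 6014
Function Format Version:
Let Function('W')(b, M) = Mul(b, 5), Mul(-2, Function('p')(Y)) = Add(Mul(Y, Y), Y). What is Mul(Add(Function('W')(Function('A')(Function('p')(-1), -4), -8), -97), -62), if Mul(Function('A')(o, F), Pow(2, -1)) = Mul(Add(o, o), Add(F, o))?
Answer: 6014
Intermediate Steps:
Function('p')(Y) = Add(Mul(Rational(-1, 2), Y), Mul(Rational(-1, 2), Pow(Y, 2))) (Function('p')(Y) = Mul(Rational(-1, 2), Add(Mul(Y, Y), Y)) = Mul(Rational(-1, 2), Add(Pow(Y, 2), Y)) = Mul(Rational(-1, 2), Add(Y, Pow(Y, 2))) = Add(Mul(Rational(-1, 2), Y), Mul(Rational(-1, 2), Pow(Y, 2))))
Function('A')(o, F) = Mul(4, o, Add(F, o)) (Function('A')(o, F) = Mul(2, Mul(Add(o, o), Add(F, o))) = Mul(2, Mul(Mul(2, o), Add(F, o))) = Mul(2, Mul(2, o, Add(F, o))) = Mul(4, o, Add(F, o)))
Function('W')(b, M) = Mul(5, b)
Mul(Add(Function('W')(Function('A')(Function('p')(-1), -4), -8), -97), -62) = Mul(Add(Mul(5, Mul(4, Mul(Rational(-1, 2), -1, Add(1, -1)), Add(-4, Mul(Rational(-1, 2), -1, Add(1, -1))))), -97), -62) = Mul(Add(Mul(5, Mul(4, Mul(Rational(-1, 2), -1, 0), Add(-4, Mul(Rational(-1, 2), -1, 0)))), -97), -62) = Mul(Add(Mul(5, Mul(4, 0, Add(-4, 0))), -97), -62) = Mul(Add(Mul(5, Mul(4, 0, -4)), -97), -62) = Mul(Add(Mul(5, 0), -97), -62) = Mul(Add(0, -97), -62) = Mul(-97, -62) = 6014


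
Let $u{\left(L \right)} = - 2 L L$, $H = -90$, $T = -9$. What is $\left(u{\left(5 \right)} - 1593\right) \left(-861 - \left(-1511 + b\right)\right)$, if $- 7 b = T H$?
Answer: $- \frac{8806480}{7} \approx -1.2581 \cdot 10^{6}$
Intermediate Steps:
$u{\left(L \right)} = - 2 L^{2}$
$b = - \frac{810}{7}$ ($b = - \frac{\left(-9\right) \left(-90\right)}{7} = \left(- \frac{1}{7}\right) 810 = - \frac{810}{7} \approx -115.71$)
$\left(u{\left(5 \right)} - 1593\right) \left(-861 - \left(-1511 + b\right)\right) = \left(- 2 \cdot 5^{2} - 1593\right) \left(-861 + \left(1511 - - \frac{810}{7}\right)\right) = \left(\left(-2\right) 25 - 1593\right) \left(-861 + \left(1511 + \frac{810}{7}\right)\right) = \left(-50 - 1593\right) \left(-861 + \frac{11387}{7}\right) = \left(-1643\right) \frac{5360}{7} = - \frac{8806480}{7}$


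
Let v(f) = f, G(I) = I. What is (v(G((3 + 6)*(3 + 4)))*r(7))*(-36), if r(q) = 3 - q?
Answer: 9072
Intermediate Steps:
(v(G((3 + 6)*(3 + 4)))*r(7))*(-36) = (((3 + 6)*(3 + 4))*(3 - 1*7))*(-36) = ((9*7)*(3 - 7))*(-36) = (63*(-4))*(-36) = -252*(-36) = 9072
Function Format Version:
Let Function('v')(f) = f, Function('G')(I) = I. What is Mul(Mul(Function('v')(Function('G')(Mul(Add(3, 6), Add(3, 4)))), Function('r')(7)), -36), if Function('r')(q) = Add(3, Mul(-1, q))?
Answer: 9072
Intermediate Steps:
Mul(Mul(Function('v')(Function('G')(Mul(Add(3, 6), Add(3, 4)))), Function('r')(7)), -36) = Mul(Mul(Mul(Add(3, 6), Add(3, 4)), Add(3, Mul(-1, 7))), -36) = Mul(Mul(Mul(9, 7), Add(3, -7)), -36) = Mul(Mul(63, -4), -36) = Mul(-252, -36) = 9072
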